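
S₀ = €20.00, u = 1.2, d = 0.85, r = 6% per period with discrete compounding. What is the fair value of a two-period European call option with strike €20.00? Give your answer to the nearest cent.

€2.99

Risk-neutral probability p = (1 + 0.06 − 0.85)/(1.2 − 0.85) = 0.2100/0.3500 = 0.6000
Terminal stock prices: S_uu = 28.8, S_ud = 20.4, S_dd = 14.45
Terminal payoffs (S − K): max(8.8, 0) = 8.8, max(0.4, 0) = 0.4, max(-5.55, 0) = 0
Node u (S = 24): V_u = 1/1.06·[0.6000·8.8000 + 0.4000·0.4000] = 5.1321
Node d (S = 17): V_d = 1/1.06·[0.6000·0.4000 + 0.4000·0.0000] = 0.2264
Node 0 (S = 20): V_0 = 1/1.06·[0.6000·5.1321 + 0.4000·0.2264] = 2.9904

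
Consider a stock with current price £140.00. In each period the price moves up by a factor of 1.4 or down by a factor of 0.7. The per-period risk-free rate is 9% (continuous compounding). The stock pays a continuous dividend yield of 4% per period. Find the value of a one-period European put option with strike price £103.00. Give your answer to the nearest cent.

£2.28

Per-period risk-free factor R = e^0.09 = 1.0942; dividend-adjusted growth = e^(0.09−0.04) = 1.0513.
Risk-neutral probability p = (1.0513 − 0.7)/(1.4 − 0.7) = 0.3513/0.7000 = 0.5018
Terminal stock prices: S_u = 196, S_d = 98
Terminal payoffs (K − S): max(-93, 0) = 0, max(5, 0) = 5
Node 0 (S = 140): V_0 = e^(−0.09)·[0.5018·0.0000 + 0.4982·5.0000] = 2.2765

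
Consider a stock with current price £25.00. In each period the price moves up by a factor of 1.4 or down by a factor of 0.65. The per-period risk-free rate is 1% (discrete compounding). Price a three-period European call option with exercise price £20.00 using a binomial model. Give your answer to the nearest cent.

£9.35

Risk-neutral probability p = (1 + 0.01 − 0.65)/(1.4 − 0.65) = 0.3600/0.7500 = 0.4800
Terminal stock prices: S_uuu = 68.6, S_uud = 31.85, S_udd = 14.79, S_ddd = 6.866
Terminal payoffs (S − K): max(48.6, 0) = 48.6, max(11.85, 0) = 11.85, max(-5.212, 0) = 0, max(-13.13, 0) = 0
Node uu (S = 49): V_uu = 1/1.01·[0.4800·48.6000 + 0.5200·11.8500] = 29.1980
Node ud (S = 22.75): V_ud = 1/1.01·[0.4800·11.8500 + 0.5200·0.0000] = 5.6317
Node dd (S = 10.56): V_dd = 1/1.01·[0.4800·0.0000 + 0.5200·0.0000] = 0.0000
Node u (S = 35): V_u = 1/1.01·[0.4800·29.1980 + 0.5200·5.6317] = 16.7758
Node d (S = 16.25): V_d = 1/1.01·[0.4800·5.6317 + 0.5200·0.0000] = 2.6764
Node 0 (S = 25): V_0 = 1/1.01·[0.4800·16.7758 + 0.5200·2.6764] = 9.3506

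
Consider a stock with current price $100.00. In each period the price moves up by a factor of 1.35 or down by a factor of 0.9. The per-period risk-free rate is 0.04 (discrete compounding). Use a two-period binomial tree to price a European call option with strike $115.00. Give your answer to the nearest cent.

$8.59

Risk-neutral probability p = (1 + 0.04 − 0.9)/(1.35 − 0.9) = 0.1400/0.4500 = 0.3111
Terminal stock prices: S_uu = 182.3, S_ud = 121.5, S_dd = 81
Terminal payoffs (S − K): max(67.25, 0) = 67.25, max(6.5, 0) = 6.5, max(-34, 0) = 0
Node u (S = 135): V_u = 1/1.04·[0.3111·67.2500 + 0.6889·6.5000] = 24.4231
Node d (S = 90): V_d = 1/1.04·[0.3111·6.5000 + 0.6889·0.0000] = 1.9444
Node 0 (S = 100): V_0 = 1/1.04·[0.3111·24.4231 + 0.6889·1.9444] = 8.5940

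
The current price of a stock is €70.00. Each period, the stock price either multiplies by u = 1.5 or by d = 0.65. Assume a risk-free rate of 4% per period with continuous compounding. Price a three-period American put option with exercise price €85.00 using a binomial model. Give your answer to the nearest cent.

€25.34

Risk-neutral probability p = (e^0.04 − 0.65)/(1.5 − 0.65) = 0.3908/0.8500 = 0.4598
Terminal stock prices: S_uuu = 236.2, S_uud = 102.4, S_udd = 44.36, S_ddd = 19.22
Terminal payoffs (K − S): max(-151.2, 0) = 0, max(-17.38, 0) = 0, max(40.64, 0) = 40.64, max(65.78, 0) = 65.78
Node uu (S = 157.5): continuation = e^(−0.04)·[0.4598·0.0000 + 0.5402·0.0000] = 0.0000; exercise value = 0.0000 ≤ continuation, so V_uu = 0.0000
Node ud (S = 68.25): continuation = e^(−0.04)·[0.4598·0.0000 + 0.5402·40.6375] = 21.0925; exercise value = 16.7500 ≤ continuation, so V_ud = 21.0925
Node dd (S = 29.58): continuation = e^(−0.04)·[0.4598·40.6375 + 0.5402·65.7763] = 52.0921; exercise value = 55.4250 > continuation, so V_dd = 55.4250 (exercise)
Node u (S = 105): continuation = e^(−0.04)·[0.4598·0.0000 + 0.5402·21.0925] = 10.9479; exercise value = 0.0000 ≤ continuation, so V_u = 10.9479
Node d (S = 45.5): continuation = e^(−0.04)·[0.4598·21.0925 + 0.5402·55.4250] = 38.0854; exercise value = 39.5000 > continuation, so V_d = 39.5000 (exercise)
Node 0 (S = 70): continuation = e^(−0.04)·[0.4598·10.9479 + 0.5402·39.5000] = 25.3383; exercise value = 15.0000 ≤ continuation, so V_0 = 25.3383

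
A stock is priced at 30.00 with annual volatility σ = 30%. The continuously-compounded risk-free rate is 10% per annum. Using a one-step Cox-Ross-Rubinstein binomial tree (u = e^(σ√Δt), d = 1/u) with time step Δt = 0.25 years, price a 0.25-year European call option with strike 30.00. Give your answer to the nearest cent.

CRR parameters: u = e^(σ√Δt) = e^(0.3·√0.25) = 1.1618, d = 1/u = 0.8607
Per-period rate: rΔt = 0.1·0.25 = 0.025, so R = e^0.025 = 1.0253
Risk-neutral probability p = (e^0.025 − 0.8607)/(1.1618 − 0.8607) = 0.1646/0.3011 = 0.5466
Terminal stock prices: S_u = 34.86, S_d = 25.82
Terminal payoffs (S − K): max(4.855, 0) = 4.855, max(-4.179, 0) = 0
Node 0 (S = 30): V_0 = e^(−0.025)·[0.5466·4.8550 + 0.4534·0.0000] = 2.5884

2.59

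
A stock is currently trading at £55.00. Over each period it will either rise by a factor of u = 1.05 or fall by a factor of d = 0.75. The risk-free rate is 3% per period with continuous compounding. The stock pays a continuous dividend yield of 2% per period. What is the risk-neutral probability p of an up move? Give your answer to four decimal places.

Per-period risk-free factor R = e^0.03 = 1.0305; dividend-adjusted growth = e^(0.03−0.02) = 1.0101.
Risk-neutral probability p = (1.0101 − 0.75)/(1.05 − 0.75) = 0.2601/0.3000 = 0.8668

p = 0.8668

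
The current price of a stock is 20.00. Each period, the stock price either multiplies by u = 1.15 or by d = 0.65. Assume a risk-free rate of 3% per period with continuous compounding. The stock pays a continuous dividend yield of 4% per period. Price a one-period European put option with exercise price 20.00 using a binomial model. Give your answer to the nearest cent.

Per-period risk-free factor R = e^0.03 = 1.0305; dividend-adjusted growth = e^(0.03−0.04) = 0.9900.
Risk-neutral probability p = (0.9900 − 0.65)/(1.15 − 0.65) = 0.3400/0.5000 = 0.6801
Terminal stock prices: S_u = 23, S_d = 13
Terminal payoffs (K − S): max(-3, 0) = 0, max(7, 0) = 7
Node 0 (S = 20): V_0 = e^(−0.03)·[0.6801·0.0000 + 0.3199·7.0000] = 2.1731

2.17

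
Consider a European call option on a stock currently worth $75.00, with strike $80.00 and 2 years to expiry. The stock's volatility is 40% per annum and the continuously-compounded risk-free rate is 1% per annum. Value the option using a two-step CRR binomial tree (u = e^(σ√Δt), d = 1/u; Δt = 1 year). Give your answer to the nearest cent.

$14.57

CRR parameters: u = e^(σ√Δt) = e^(0.4·√1) = 1.4918, d = 1/u = 0.6703
Per-period rate: rΔt = 0.01·1 = 0.01, so R = e^0.01 = 1.0101
Risk-neutral probability p = (e^0.01 − 0.6703)/(1.4918 − 0.6703) = 0.3397/0.8215 = 0.4135
Terminal stock prices: S_uu = 166.9, S_ud = 75, S_dd = 33.7
Terminal payoffs (S − K): max(86.92, 0) = 86.92, max(-5, 0) = 0, max(-46.3, 0) = 0
Node u (S = 111.9): V_u = e^(−0.01)·[0.4135·86.9156 + 0.5865·0.0000] = 35.5860
Node d (S = 50.27): V_d = e^(−0.01)·[0.4135·0.0000 + 0.5865·0.0000] = 0.0000
Node 0 (S = 75): V_0 = e^(−0.01)·[0.4135·35.5860 + 0.5865·0.0000] = 14.5700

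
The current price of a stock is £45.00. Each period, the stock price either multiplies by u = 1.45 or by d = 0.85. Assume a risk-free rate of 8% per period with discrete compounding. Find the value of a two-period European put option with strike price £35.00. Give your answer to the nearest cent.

Risk-neutral probability p = (1 + 0.08 − 0.85)/(1.45 − 0.85) = 0.2300/0.6000 = 0.3833
Terminal stock prices: S_uu = 94.61, S_ud = 55.46, S_dd = 32.51
Terminal payoffs (K − S): max(-59.61, 0) = 0, max(-20.46, 0) = 0, max(2.488, 0) = 2.488
Node u (S = 65.25): V_u = 1/1.08·[0.3833·0.0000 + 0.6167·0.0000] = 0.0000
Node d (S = 38.25): V_d = 1/1.08·[0.3833·0.0000 + 0.6167·2.4875] = 1.4203
Node 0 (S = 45): V_0 = 1/1.08·[0.3833·0.0000 + 0.6167·1.4203] = 0.8110

£0.81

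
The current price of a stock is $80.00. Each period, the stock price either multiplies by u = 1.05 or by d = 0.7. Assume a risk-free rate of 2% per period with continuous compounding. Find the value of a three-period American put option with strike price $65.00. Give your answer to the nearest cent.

$1.43

Risk-neutral probability p = (e^0.02 − 0.7)/(1.05 − 0.7) = 0.3202/0.3500 = 0.9149
Terminal stock prices: S_uuu = 92.61, S_uud = 61.74, S_udd = 41.16, S_ddd = 27.44
Terminal payoffs (K − S): max(-27.61, 0) = 0, max(3.26, 0) = 3.26, max(23.84, 0) = 23.84, max(37.56, 0) = 37.56
Node uu (S = 88.2): continuation = e^(−0.02)·[0.9149·0.0000 + 0.0851·3.2600] = 0.2721; exercise value = 0.0000 ≤ continuation, so V_uu = 0.2721
Node ud (S = 58.8): continuation = e^(−0.02)·[0.9149·3.2600 + 0.0851·23.8400] = 4.9129; exercise value = 6.2000 > continuation, so V_ud = 6.2000 (exercise)
Node dd (S = 39.2): continuation = e^(−0.02)·[0.9149·23.8400 + 0.0851·37.5600] = 24.5129; exercise value = 25.8000 > continuation, so V_dd = 25.8000 (exercise)
Node u (S = 84): continuation = e^(−0.02)·[0.9149·0.2721 + 0.0851·6.2000] = 0.7614; exercise value = 0.0000 ≤ continuation, so V_u = 0.7614
Node d (S = 56): continuation = e^(−0.02)·[0.9149·6.2000 + 0.0851·25.8000] = 7.7129; exercise value = 9.0000 > continuation, so V_d = 9.0000 (exercise)
Node 0 (S = 80): continuation = e^(−0.02)·[0.9149·0.7614 + 0.0851·9.0000] = 1.4338; exercise value = 0.0000 ≤ continuation, so V_0 = 1.4338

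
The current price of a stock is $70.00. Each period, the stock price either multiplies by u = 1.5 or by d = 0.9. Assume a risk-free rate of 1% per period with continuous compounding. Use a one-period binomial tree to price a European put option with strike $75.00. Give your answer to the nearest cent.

$9.70

Risk-neutral probability p = (e^0.01 − 0.9)/(1.5 − 0.9) = 0.1101/0.6000 = 0.1834
Terminal stock prices: S_u = 105, S_d = 63
Terminal payoffs (K − S): max(-30, 0) = 0, max(12, 0) = 12
Node 0 (S = 70): V_0 = e^(−0.01)·[0.1834·0.0000 + 0.8166·12.0000] = 9.7015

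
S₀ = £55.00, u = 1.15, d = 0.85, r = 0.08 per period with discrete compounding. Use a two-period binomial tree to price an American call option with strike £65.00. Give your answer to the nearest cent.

Risk-neutral probability p = (1 + 0.08 − 0.85)/(1.15 − 0.85) = 0.2300/0.3000 = 0.7667
Terminal stock prices: S_uu = 72.74, S_ud = 53.76, S_dd = 39.74
Terminal payoffs (S − K): max(7.737, 0) = 7.737, max(-11.24, 0) = 0, max(-25.26, 0) = 0
Node u (S = 63.25): continuation = 1/1.08·[0.7667·7.7375 + 0.2333·0.0000] = 5.4927; exercise value = 0.0000 ≤ continuation, so V_u = 5.4927
Node d (S = 46.75): continuation = 1/1.08·[0.7667·0.0000 + 0.2333·0.0000] = 0.0000; exercise value = 0.0000 ≤ continuation, so V_d = 0.0000
Node 0 (S = 55): continuation = 1/1.08·[0.7667·5.4927 + 0.2333·0.0000] = 3.8991; exercise value = 0.0000 ≤ continuation, so V_0 = 3.8991

£3.90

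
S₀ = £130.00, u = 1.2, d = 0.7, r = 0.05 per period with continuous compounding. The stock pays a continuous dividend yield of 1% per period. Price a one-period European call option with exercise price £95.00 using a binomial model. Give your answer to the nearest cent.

£39.55

Per-period risk-free factor R = e^0.05 = 1.0513; dividend-adjusted growth = e^(0.05−0.01) = 1.0408.
Risk-neutral probability p = (1.0408 − 0.7)/(1.2 − 0.7) = 0.3408/0.5000 = 0.6816
Terminal stock prices: S_u = 156, S_d = 91
Terminal payoffs (S − K): max(61, 0) = 61, max(-4, 0) = 0
Node 0 (S = 130): V_0 = e^(−0.05)·[0.6816·61.0000 + 0.3184·0.0000] = 39.5511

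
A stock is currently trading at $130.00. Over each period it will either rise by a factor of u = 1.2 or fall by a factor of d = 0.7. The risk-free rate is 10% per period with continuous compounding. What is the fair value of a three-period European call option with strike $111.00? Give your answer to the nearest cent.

$50.34

Risk-neutral probability p = (e^0.1 − 0.7)/(1.2 − 0.7) = 0.4052/0.5000 = 0.8103
Terminal stock prices: S_uuu = 224.6, S_uud = 131, S_udd = 76.44, S_ddd = 44.59
Terminal payoffs (S − K): max(113.6, 0) = 113.6, max(20.04, 0) = 20.04, max(-34.56, 0) = 0, max(-66.41, 0) = 0
Node uu (S = 187.2): V_uu = e^(−0.1)·[0.8103·113.6400 + 0.1897·20.0400] = 86.7630
Node ud (S = 109.2): V_ud = e^(−0.1)·[0.8103·20.0400 + 0.1897·0.0000] = 14.6939
Node dd (S = 63.7): V_dd = e^(−0.1)·[0.8103·0.0000 + 0.1897·0.0000] = 0.0000
Node u (S = 156): V_u = e^(−0.1)·[0.8103·86.7630 + 0.1897·14.6939] = 66.1387
Node d (S = 91): V_d = e^(−0.1)·[0.8103·14.6939 + 0.1897·0.0000] = 10.7740
Node 0 (S = 130): V_0 = e^(−0.1)·[0.8103·66.1387 + 0.1897·10.7740] = 50.3436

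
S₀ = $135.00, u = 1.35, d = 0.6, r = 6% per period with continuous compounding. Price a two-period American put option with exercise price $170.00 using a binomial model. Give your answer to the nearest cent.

$44.93

Risk-neutral probability p = (e^0.06 − 0.6)/(1.35 − 0.6) = 0.4618/0.7500 = 0.6158
Terminal stock prices: S_uu = 246, S_ud = 109.3, S_dd = 48.6
Terminal payoffs (K − S): max(-76.04, 0) = 0, max(60.65, 0) = 60.65, max(121.4, 0) = 121.4
Node u (S = 182.2): continuation = e^(−0.06)·[0.6158·0.0000 + 0.3842·60.6500] = 21.9458; exercise value = 0.0000 ≤ continuation, so V_u = 21.9458
Node d (S = 81): continuation = e^(−0.06)·[0.6158·60.6500 + 0.3842·121.4000] = 79.1000; exercise value = 89.0000 > continuation, so V_d = 89.0000 (exercise)
Node 0 (S = 135): continuation = e^(−0.06)·[0.6158·21.9458 + 0.3842·89.0000] = 44.9308; exercise value = 35.0000 ≤ continuation, so V_0 = 44.9308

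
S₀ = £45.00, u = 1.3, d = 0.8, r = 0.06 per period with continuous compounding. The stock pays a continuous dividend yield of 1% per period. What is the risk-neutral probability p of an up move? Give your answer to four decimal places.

Per-period risk-free factor R = e^0.06 = 1.0618; dividend-adjusted growth = e^(0.06−0.01) = 1.0513.
Risk-neutral probability p = (1.0513 − 0.8)/(1.3 − 0.8) = 0.2513/0.5000 = 0.5025

p = 0.5025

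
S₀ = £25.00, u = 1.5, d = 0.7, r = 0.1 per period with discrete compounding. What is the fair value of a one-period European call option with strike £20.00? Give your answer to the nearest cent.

Risk-neutral probability p = (1 + 0.1 − 0.7)/(1.5 − 0.7) = 0.4000/0.8000 = 0.5000
Terminal stock prices: S_u = 37.5, S_d = 17.5
Terminal payoffs (S − K): max(17.5, 0) = 17.5, max(-2.5, 0) = 0
Node 0 (S = 25): V_0 = 1/1.1·[0.5000·17.5000 + 0.5000·0.0000] = 7.9545

£7.95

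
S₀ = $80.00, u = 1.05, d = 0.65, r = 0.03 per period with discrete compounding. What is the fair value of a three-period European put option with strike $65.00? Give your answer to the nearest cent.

$1.15

Risk-neutral probability p = (1 + 0.03 − 0.65)/(1.05 − 0.65) = 0.3800/0.4000 = 0.9500
Terminal stock prices: S_uuu = 92.61, S_uud = 57.33, S_udd = 35.49, S_ddd = 21.97
Terminal payoffs (K − S): max(-27.61, 0) = 0, max(7.67, 0) = 7.67, max(29.51, 0) = 29.51, max(43.03, 0) = 43.03
Node uu (S = 88.2): V_uu = 1/1.03·[0.9500·0.0000 + 0.0500·7.6700] = 0.3723
Node ud (S = 54.6): V_ud = 1/1.03·[0.9500·7.6700 + 0.0500·29.5100] = 8.5068
Node dd (S = 33.8): V_dd = 1/1.03·[0.9500·29.5100 + 0.0500·43.0300] = 29.3068
Node u (S = 84): V_u = 1/1.03·[0.9500·0.3723 + 0.0500·8.5068] = 0.7564
Node d (S = 52): V_d = 1/1.03·[0.9500·8.5068 + 0.0500·29.3068] = 9.2687
Node 0 (S = 80): V_0 = 1/1.03·[0.9500·0.7564 + 0.0500·9.2687] = 1.1476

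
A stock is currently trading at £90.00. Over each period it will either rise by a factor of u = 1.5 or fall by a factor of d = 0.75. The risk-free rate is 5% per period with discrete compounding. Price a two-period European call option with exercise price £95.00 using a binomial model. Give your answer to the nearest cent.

Risk-neutral probability p = (1 + 0.05 − 0.75)/(1.5 − 0.75) = 0.3000/0.7500 = 0.4000
Terminal stock prices: S_uu = 202.5, S_ud = 101.2, S_dd = 50.62
Terminal payoffs (S − K): max(107.5, 0) = 107.5, max(6.25, 0) = 6.25, max(-44.38, 0) = 0
Node u (S = 135): V_u = 1/1.05·[0.4000·107.5000 + 0.6000·6.2500] = 44.5238
Node d (S = 67.5): V_d = 1/1.05·[0.4000·6.2500 + 0.6000·0.0000] = 2.3810
Node 0 (S = 90): V_0 = 1/1.05·[0.4000·44.5238 + 0.6000·2.3810] = 18.3220

£18.32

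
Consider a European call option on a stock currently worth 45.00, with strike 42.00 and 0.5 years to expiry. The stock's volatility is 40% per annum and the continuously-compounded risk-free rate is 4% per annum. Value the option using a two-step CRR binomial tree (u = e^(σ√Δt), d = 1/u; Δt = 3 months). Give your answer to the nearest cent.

7.03

CRR parameters: u = e^(σ√Δt) = e^(0.4·√0.25) = 1.2214, d = 1/u = 0.8187
Per-period rate: rΔt = 0.04·0.25 = 0.01, so R = e^0.01 = 1.0101
Risk-neutral probability p = (e^0.01 − 0.8187)/(1.2214 − 0.8187) = 0.1913/0.4027 = 0.4751
Terminal stock prices: S_uu = 67.13, S_ud = 45, S_dd = 30.16
Terminal payoffs (S − K): max(25.13, 0) = 25.13, max(3, 0) = 3, max(-11.84, 0) = 0
Node u (S = 54.96): V_u = e^(−0.01)·[0.4751·25.1321 + 0.5249·3.0000] = 13.3810
Node d (S = 36.84): V_d = e^(−0.01)·[0.4751·3.0000 + 0.5249·0.0000] = 1.4112
Node 0 (S = 45): V_0 = e^(−0.01)·[0.4751·13.3810 + 0.5249·1.4112] = 7.0277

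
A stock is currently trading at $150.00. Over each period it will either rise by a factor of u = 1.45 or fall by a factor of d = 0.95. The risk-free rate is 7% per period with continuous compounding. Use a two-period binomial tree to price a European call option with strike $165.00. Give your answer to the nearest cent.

Risk-neutral probability p = (e^0.07 − 0.95)/(1.45 − 0.95) = 0.1225/0.5000 = 0.2450
Terminal stock prices: S_uu = 315.4, S_ud = 206.6, S_dd = 135.4
Terminal payoffs (S − K): max(150.4, 0) = 150.4, max(41.62, 0) = 41.62, max(-29.62, 0) = 0
Node u (S = 217.5): V_u = e^(−0.07)·[0.2450·150.3750 + 0.7550·41.6250] = 63.6550
Node d (S = 142.5): V_d = e^(−0.07)·[0.2450·41.6250 + 0.7550·0.0000] = 9.5093
Node 0 (S = 150): V_0 = e^(−0.07)·[0.2450·63.6550 + 0.7550·9.5093] = 21.2361

$21.24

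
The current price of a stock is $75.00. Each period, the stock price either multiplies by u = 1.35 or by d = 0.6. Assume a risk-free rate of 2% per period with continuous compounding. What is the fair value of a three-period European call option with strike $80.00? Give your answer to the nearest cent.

Risk-neutral probability p = (e^0.02 − 0.6)/(1.35 − 0.6) = 0.4202/0.7500 = 0.5603
Terminal stock prices: S_uuu = 184.5, S_uud = 82.01, S_udd = 36.45, S_ddd = 16.2
Terminal payoffs (S − K): max(104.5, 0) = 104.5, max(2.013, 0) = 2.013, max(-43.55, 0) = 0, max(-63.8, 0) = 0
Node uu (S = 136.7): V_uu = e^(−0.02)·[0.5603·104.5281 + 0.4397·2.0125] = 58.2716
Node ud (S = 60.75): V_ud = e^(−0.02)·[0.5603·2.0125 + 0.4397·0.0000] = 1.1052
Node dd (S = 27): V_dd = e^(−0.02)·[0.5603·0.0000 + 0.4397·0.0000] = 0.0000
Node u (S = 101.2): V_u = e^(−0.02)·[0.5603·58.2716 + 0.4397·1.1052] = 32.4776
Node d (S = 45): V_d = e^(−0.02)·[0.5603·1.1052 + 0.4397·0.0000] = 0.6070
Node 0 (S = 75): V_0 = e^(−0.02)·[0.5603·32.4776 + 0.4397·0.6070] = 18.0975

$18.10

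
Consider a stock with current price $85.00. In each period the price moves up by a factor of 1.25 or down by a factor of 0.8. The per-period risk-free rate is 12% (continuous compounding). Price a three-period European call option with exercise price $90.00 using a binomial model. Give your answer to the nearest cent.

$25.35

Risk-neutral probability p = (e^0.12 − 0.8)/(1.25 − 0.8) = 0.3275/0.4500 = 0.7278
Terminal stock prices: S_uuu = 166, S_uud = 106.2, S_udd = 68, S_ddd = 43.52
Terminal payoffs (S − K): max(76.02, 0) = 76.02, max(16.25, 0) = 16.25, max(-22, 0) = 0, max(-46.48, 0) = 0
Node uu (S = 132.8): V_uu = e^(−0.12)·[0.7278·76.0156 + 0.2722·16.2500] = 52.9897
Node ud (S = 85): V_ud = e^(−0.12)·[0.7278·16.2500 + 0.2722·0.0000] = 10.4890
Node dd (S = 54.4): V_dd = e^(−0.12)·[0.7278·0.0000 + 0.2722·0.0000] = 0.0000
Node u (S = 106.2): V_u = e^(−0.12)·[0.7278·52.9897 + 0.2722·10.4890] = 36.7360
Node d (S = 68): V_d = e^(−0.12)·[0.7278·10.4890 + 0.2722·0.0000] = 6.7704
Node 0 (S = 85): V_0 = e^(−0.12)·[0.7278·36.7360 + 0.2722·6.7704] = 25.3468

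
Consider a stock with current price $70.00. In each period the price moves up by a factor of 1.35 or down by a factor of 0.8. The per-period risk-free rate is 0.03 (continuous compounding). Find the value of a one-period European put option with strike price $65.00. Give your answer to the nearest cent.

$5.07

Risk-neutral probability p = (e^0.03 − 0.8)/(1.35 − 0.8) = 0.2305/0.5500 = 0.4190
Terminal stock prices: S_u = 94.5, S_d = 56
Terminal payoffs (K − S): max(-29.5, 0) = 0, max(9, 0) = 9
Node 0 (S = 70): V_0 = e^(−0.03)·[0.4190·0.0000 + 0.5810·9.0000] = 5.0744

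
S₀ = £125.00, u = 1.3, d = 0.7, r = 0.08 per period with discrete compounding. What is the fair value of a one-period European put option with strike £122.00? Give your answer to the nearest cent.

£11.71

Risk-neutral probability p = (1 + 0.08 − 0.7)/(1.3 − 0.7) = 0.3800/0.6000 = 0.6333
Terminal stock prices: S_u = 162.5, S_d = 87.5
Terminal payoffs (K − S): max(-40.5, 0) = 0, max(34.5, 0) = 34.5
Node 0 (S = 125): V_0 = 1/1.08·[0.6333·0.0000 + 0.3667·34.5000] = 11.7130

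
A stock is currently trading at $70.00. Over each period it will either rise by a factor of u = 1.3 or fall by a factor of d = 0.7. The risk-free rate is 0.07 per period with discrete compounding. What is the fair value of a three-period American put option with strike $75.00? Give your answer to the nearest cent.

$11.65

Risk-neutral probability p = (1 + 0.07 − 0.7)/(1.3 − 0.7) = 0.3700/0.6000 = 0.6167
Terminal stock prices: S_uuu = 153.8, S_uud = 82.81, S_udd = 44.59, S_ddd = 24.01
Terminal payoffs (K − S): max(-78.79, 0) = 0, max(-7.81, 0) = 0, max(30.41, 0) = 30.41, max(50.99, 0) = 50.99
Node uu (S = 118.3): continuation = 1/1.07·[0.6167·0.0000 + 0.3833·0.0000] = 0.0000; exercise value = 0.0000 ≤ continuation, so V_uu = 0.0000
Node ud (S = 63.7): continuation = 1/1.07·[0.6167·0.0000 + 0.3833·30.4100] = 10.8945; exercise value = 11.3000 > continuation, so V_ud = 11.3000 (exercise)
Node dd (S = 34.3): continuation = 1/1.07·[0.6167·30.4100 + 0.3833·50.9900] = 35.7935; exercise value = 40.7000 > continuation, so V_dd = 40.7000 (exercise)
Node u (S = 91): continuation = 1/1.07·[0.6167·0.0000 + 0.3833·11.3000] = 4.0483; exercise value = 0.0000 ≤ continuation, so V_u = 4.0483
Node d (S = 49): continuation = 1/1.07·[0.6167·11.3000 + 0.3833·40.7000] = 21.0935; exercise value = 26.0000 > continuation, so V_d = 26.0000 (exercise)
Node 0 (S = 70): continuation = 1/1.07·[0.6167·4.0483 + 0.3833·26.0000] = 11.6478; exercise value = 5.0000 ≤ continuation, so V_0 = 11.6478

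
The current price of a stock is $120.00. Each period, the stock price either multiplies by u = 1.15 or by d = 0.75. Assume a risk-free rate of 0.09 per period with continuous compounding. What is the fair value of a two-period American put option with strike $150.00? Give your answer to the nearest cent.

$30.00

Risk-neutral probability p = (e^0.09 − 0.75)/(1.15 − 0.75) = 0.3442/0.4000 = 0.8604
Terminal stock prices: S_uu = 158.7, S_ud = 103.5, S_dd = 67.5
Terminal payoffs (K − S): max(-8.7, 0) = 0, max(46.5, 0) = 46.5, max(82.5, 0) = 82.5
Node u (S = 138): continuation = e^(−0.09)·[0.8604·0.0000 + 0.1396·46.5000] = 5.9312; exercise value = 12.0000 > continuation, so V_u = 12.0000 (exercise)
Node d (S = 90): continuation = e^(−0.09)·[0.8604·46.5000 + 0.1396·82.5000] = 47.0897; exercise value = 60.0000 > continuation, so V_d = 60.0000 (exercise)
Node 0 (S = 120): continuation = e^(−0.09)·[0.8604·12.0000 + 0.1396·60.0000] = 17.0897; exercise value = 30.0000 > continuation, so V_0 = 30.0000 (exercise)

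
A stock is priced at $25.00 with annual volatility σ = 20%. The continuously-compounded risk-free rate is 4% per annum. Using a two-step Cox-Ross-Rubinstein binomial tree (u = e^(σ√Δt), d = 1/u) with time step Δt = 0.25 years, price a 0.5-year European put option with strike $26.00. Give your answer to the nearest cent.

$1.71

CRR parameters: u = e^(σ√Δt) = e^(0.2·√0.25) = 1.1052, d = 1/u = 0.9048
Per-period rate: rΔt = 0.04·0.25 = 0.01, so R = e^0.01 = 1.0101
Risk-neutral probability p = (e^0.01 − 0.9048)/(1.1052 − 0.9048) = 0.1052/0.2003 = 0.5252
Terminal stock prices: S_uu = 30.54, S_ud = 25, S_dd = 20.47
Terminal payoffs (K − S): max(-4.535, 0) = 0, max(1, 0) = 1, max(5.532, 0) = 5.532
Node u (S = 27.63): V_u = e^(−0.01)·[0.5252·0.0000 + 0.4748·1.0000] = 0.4701
Node d (S = 22.62): V_d = e^(−0.01)·[0.5252·1.0000 + 0.4748·5.5317] = 3.1204
Node 0 (S = 25): V_0 = e^(−0.01)·[0.5252·0.4701 + 0.4748·3.1204] = 1.7113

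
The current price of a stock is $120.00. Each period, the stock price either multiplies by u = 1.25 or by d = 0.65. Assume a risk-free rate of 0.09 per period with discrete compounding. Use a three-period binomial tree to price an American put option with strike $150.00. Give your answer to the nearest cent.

Risk-neutral probability p = (1 + 0.09 − 0.65)/(1.25 − 0.65) = 0.4400/0.6000 = 0.7333
Terminal stock prices: S_uuu = 234.4, S_uud = 121.9, S_udd = 63.38, S_ddd = 32.95
Terminal payoffs (K − S): max(-84.38, 0) = 0, max(28.12, 0) = 28.12, max(86.62, 0) = 86.62, max(117, 0) = 117
Node uu (S = 187.5): continuation = 1/1.09·[0.7333·0.0000 + 0.2667·28.1250] = 6.8807; exercise value = 0.0000 ≤ continuation, so V_uu = 6.8807
Node ud (S = 97.5): continuation = 1/1.09·[0.7333·28.1250 + 0.2667·86.6250] = 40.1147; exercise value = 52.5000 > continuation, so V_ud = 52.5000 (exercise)
Node dd (S = 50.7): continuation = 1/1.09·[0.7333·86.6250 + 0.2667·117.0450] = 86.9147; exercise value = 99.3000 > continuation, so V_dd = 99.3000 (exercise)
Node u (S = 150): continuation = 1/1.09·[0.7333·6.8807 + 0.2667·52.5000] = 17.4733; exercise value = 0.0000 ≤ continuation, so V_u = 17.4733
Node d (S = 78): continuation = 1/1.09·[0.7333·52.5000 + 0.2667·99.3000] = 59.6147; exercise value = 72.0000 > continuation, so V_d = 72.0000 (exercise)
Node 0 (S = 120): continuation = 1/1.09·[0.7333·17.4733 + 0.2667·72.0000] = 29.3704; exercise value = 30.0000 > continuation, so V_0 = 30.0000 (exercise)

$30.00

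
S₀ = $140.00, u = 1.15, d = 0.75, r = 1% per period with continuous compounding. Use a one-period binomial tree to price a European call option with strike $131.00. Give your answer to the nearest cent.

Risk-neutral probability p = (e^0.01 − 0.75)/(1.15 − 0.75) = 0.2601/0.4000 = 0.6501
Terminal stock prices: S_u = 161, S_d = 105
Terminal payoffs (S − K): max(30, 0) = 30, max(-26, 0) = 0
Node 0 (S = 140): V_0 = e^(−0.01)·[0.6501·30.0000 + 0.3499·0.0000] = 19.3097

$19.31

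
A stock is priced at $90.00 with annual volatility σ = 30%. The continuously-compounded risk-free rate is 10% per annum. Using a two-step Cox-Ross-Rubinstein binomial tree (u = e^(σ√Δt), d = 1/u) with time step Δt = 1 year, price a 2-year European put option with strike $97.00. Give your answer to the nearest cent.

CRR parameters: u = e^(σ√Δt) = e^(0.3·√1) = 1.3499, d = 1/u = 0.7408
Per-period rate: rΔt = 0.1·1 = 0.1, so R = e^0.1 = 1.1052
Risk-neutral probability p = (e^0.1 − 0.7408)/(1.3499 − 0.7408) = 0.3644/0.6090 = 0.5982
Terminal stock prices: S_uu = 164, S_ud = 90, S_dd = 49.39
Terminal payoffs (K − S): max(-66.99, 0) = 0, max(7, 0) = 7, max(47.61, 0) = 47.61
Node u (S = 121.5): V_u = e^(−0.1)·[0.5982·0.0000 + 0.4018·7.0000] = 2.5447
Node d (S = 66.67): V_d = e^(−0.1)·[0.5982·7.0000 + 0.4018·47.6070] = 21.0956
Node 0 (S = 90): V_0 = e^(−0.1)·[0.5982·2.5447 + 0.4018·21.0956] = 9.0463

$9.05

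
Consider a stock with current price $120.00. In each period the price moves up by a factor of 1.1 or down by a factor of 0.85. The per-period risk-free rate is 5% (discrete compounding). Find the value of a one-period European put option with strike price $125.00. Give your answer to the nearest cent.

$4.38

Risk-neutral probability p = (1 + 0.05 − 0.85)/(1.1 − 0.85) = 0.2000/0.2500 = 0.8000
Terminal stock prices: S_u = 132, S_d = 102
Terminal payoffs (K − S): max(-7, 0) = 0, max(23, 0) = 23
Node 0 (S = 120): V_0 = 1/1.05·[0.8000·0.0000 + 0.2000·23.0000] = 4.3810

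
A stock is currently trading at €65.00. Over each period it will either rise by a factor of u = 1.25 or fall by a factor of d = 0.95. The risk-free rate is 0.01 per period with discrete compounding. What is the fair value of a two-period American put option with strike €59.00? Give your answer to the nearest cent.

Risk-neutral probability p = (1 + 0.01 − 0.95)/(1.25 − 0.95) = 0.0600/0.3000 = 0.2000
Terminal stock prices: S_uu = 101.6, S_ud = 77.19, S_dd = 58.66
Terminal payoffs (K − S): max(-42.56, 0) = 0, max(-18.19, 0) = 0, max(0.3375, 0) = 0.3375
Node u (S = 81.25): continuation = 1/1.01·[0.2000·0.0000 + 0.8000·0.0000] = 0.0000; exercise value = 0.0000 ≤ continuation, so V_u = 0.0000
Node d (S = 61.75): continuation = 1/1.01·[0.2000·0.0000 + 0.8000·0.3375] = 0.2673; exercise value = 0.0000 ≤ continuation, so V_d = 0.2673
Node 0 (S = 65): continuation = 1/1.01·[0.2000·0.0000 + 0.8000·0.2673] = 0.2117; exercise value = 0.0000 ≤ continuation, so V_0 = 0.2117

€0.21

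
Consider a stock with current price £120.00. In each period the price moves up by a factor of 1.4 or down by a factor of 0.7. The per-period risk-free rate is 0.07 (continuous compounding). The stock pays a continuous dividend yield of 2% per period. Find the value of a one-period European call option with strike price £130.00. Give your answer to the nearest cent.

£17.78

Per-period risk-free factor R = e^0.07 = 1.0725; dividend-adjusted growth = e^(0.07−0.02) = 1.0513.
Risk-neutral probability p = (1.0513 − 0.7)/(1.4 − 0.7) = 0.3513/0.7000 = 0.5018
Terminal stock prices: S_u = 168, S_d = 84
Terminal payoffs (S − K): max(38, 0) = 38, max(-46, 0) = 0
Node 0 (S = 120): V_0 = e^(−0.07)·[0.5018·38.0000 + 0.4982·0.0000] = 17.7798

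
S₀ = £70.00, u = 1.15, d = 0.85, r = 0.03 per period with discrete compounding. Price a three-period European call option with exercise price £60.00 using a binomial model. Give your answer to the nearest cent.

Risk-neutral probability p = (1 + 0.03 − 0.85)/(1.15 − 0.85) = 0.1800/0.3000 = 0.6000
Terminal stock prices: S_uuu = 106.5, S_uud = 78.69, S_udd = 58.16, S_ddd = 42.99
Terminal payoffs (S − K): max(46.46, 0) = 46.46, max(18.69, 0) = 18.69, max(-1.839, 0) = 0, max(-17.01, 0) = 0
Node uu (S = 92.57): V_uu = 1/1.03·[0.6000·46.4612 + 0.4000·18.6887] = 34.3226
Node ud (S = 68.42): V_ud = 1/1.03·[0.6000·18.6887 + 0.4000·0.0000] = 10.8867
Node dd (S = 50.57): V_dd = 1/1.03·[0.6000·0.0000 + 0.4000·0.0000] = 0.0000
Node u (S = 80.5): V_u = 1/1.03·[0.6000·34.3226 + 0.4000·10.8867] = 24.2216
Node d (S = 59.5): V_d = 1/1.03·[0.6000·10.8867 + 0.4000·0.0000] = 6.3417
Node 0 (S = 70): V_0 = 1/1.03·[0.6000·24.2216 + 0.4000·6.3417] = 16.5725

£16.57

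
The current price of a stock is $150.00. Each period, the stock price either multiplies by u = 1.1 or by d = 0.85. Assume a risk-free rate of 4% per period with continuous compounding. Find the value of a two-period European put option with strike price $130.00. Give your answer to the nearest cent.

Risk-neutral probability p = (e^0.04 − 0.85)/(1.1 − 0.85) = 0.1908/0.2500 = 0.7632
Terminal stock prices: S_uu = 181.5, S_ud = 140.2, S_dd = 108.4
Terminal payoffs (K − S): max(-51.5, 0) = 0, max(-10.25, 0) = 0, max(21.63, 0) = 21.63
Node u (S = 165): V_u = e^(−0.04)·[0.7632·0.0000 + 0.2368·0.0000] = 0.0000
Node d (S = 127.5): V_d = e^(−0.04)·[0.7632·0.0000 + 0.2368·21.6250] = 4.9191
Node 0 (S = 150): V_0 = e^(−0.04)·[0.7632·0.0000 + 0.2368·4.9191] = 1.1190

$1.12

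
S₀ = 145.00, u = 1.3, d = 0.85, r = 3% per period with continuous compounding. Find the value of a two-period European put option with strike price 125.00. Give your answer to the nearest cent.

Risk-neutral probability p = (e^0.03 − 0.85)/(1.3 − 0.85) = 0.1805/0.4500 = 0.4010
Terminal stock prices: S_uu = 245.1, S_ud = 160.2, S_dd = 104.8
Terminal payoffs (K − S): max(-120.1, 0) = 0, max(-35.22, 0) = 0, max(20.24, 0) = 20.24
Node u (S = 188.5): V_u = e^(−0.03)·[0.4010·0.0000 + 0.5990·0.0000] = 0.0000
Node d (S = 123.2): V_d = e^(−0.03)·[0.4010·0.0000 + 0.5990·20.2375] = 11.7638
Node 0 (S = 145): V_0 = e^(−0.03)·[0.4010·0.0000 + 0.5990·11.7638] = 6.8381

6.84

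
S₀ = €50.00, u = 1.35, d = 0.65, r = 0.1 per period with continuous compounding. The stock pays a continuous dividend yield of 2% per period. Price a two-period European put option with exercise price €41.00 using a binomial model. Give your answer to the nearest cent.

Per-period risk-free factor R = e^0.1 = 1.1052; dividend-adjusted growth = e^(0.1−0.02) = 1.0833.
Risk-neutral probability p = (1.0833 − 0.65)/(1.35 − 0.65) = 0.4333/0.7000 = 0.6190
Terminal stock prices: S_uu = 91.13, S_ud = 43.88, S_dd = 21.13
Terminal payoffs (K − S): max(-50.13, 0) = 0, max(-2.875, 0) = 0, max(19.87, 0) = 19.87
Node u (S = 67.5): V_u = e^(−0.1)·[0.6190·0.0000 + 0.3810·0.0000] = 0.0000
Node d (S = 32.5): V_d = e^(−0.1)·[0.6190·0.0000 + 0.3810·19.8750] = 6.8521
Node 0 (S = 50): V_0 = e^(−0.1)·[0.6190·0.0000 + 0.3810·6.8521] = 2.3623

€2.36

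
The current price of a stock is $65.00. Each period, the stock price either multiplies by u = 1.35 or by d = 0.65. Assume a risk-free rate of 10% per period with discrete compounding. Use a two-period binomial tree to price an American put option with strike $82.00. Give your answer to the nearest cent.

$17.64

Risk-neutral probability p = (1 + 0.1 − 0.65)/(1.35 − 0.65) = 0.4500/0.7000 = 0.6429
Terminal stock prices: S_uu = 118.5, S_ud = 57.04, S_dd = 27.46
Terminal payoffs (K − S): max(-36.46, 0) = 0, max(24.96, 0) = 24.96, max(54.54, 0) = 54.54
Node u (S = 87.75): continuation = 1/1.1·[0.6429·0.0000 + 0.3571·24.9625] = 8.1047; exercise value = 0.0000 ≤ continuation, so V_u = 8.1047
Node d (S = 42.25): continuation = 1/1.1·[0.6429·24.9625 + 0.3571·54.5375] = 32.2955; exercise value = 39.7500 > continuation, so V_d = 39.7500 (exercise)
Node 0 (S = 65): continuation = 1/1.1·[0.6429·8.1047 + 0.3571·39.7500] = 17.6424; exercise value = 17.0000 ≤ continuation, so V_0 = 17.6424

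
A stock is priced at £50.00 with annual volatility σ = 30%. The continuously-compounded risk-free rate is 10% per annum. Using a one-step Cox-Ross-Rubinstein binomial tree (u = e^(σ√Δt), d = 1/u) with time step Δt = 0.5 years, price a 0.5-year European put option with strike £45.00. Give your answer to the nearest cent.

CRR parameters: u = e^(σ√Δt) = e^(0.3·√0.5) = 1.2363, d = 1/u = 0.8089
Per-period rate: rΔt = 0.1·0.5 = 0.05, so R = e^0.05 = 1.0513
Risk-neutral probability p = (e^0.05 − 0.8089)/(1.2363 − 0.8089) = 0.2424/0.4275 = 0.5671
Terminal stock prices: S_u = 61.82, S_d = 40.44
Terminal payoffs (K − S): max(-16.82, 0) = 0, max(4.557, 0) = 4.557
Node 0 (S = 50): V_0 = e^(−0.05)·[0.5671·0.0000 + 0.4329·4.5571] = 1.8765

£1.88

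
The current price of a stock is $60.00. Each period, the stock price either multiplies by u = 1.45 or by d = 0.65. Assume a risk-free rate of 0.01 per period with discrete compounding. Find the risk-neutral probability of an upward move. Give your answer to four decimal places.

p = 0.4500

Risk-neutral probability p = (1 + 0.01 − 0.65)/(1.45 − 0.65) = 0.3600/0.8000 = 0.4500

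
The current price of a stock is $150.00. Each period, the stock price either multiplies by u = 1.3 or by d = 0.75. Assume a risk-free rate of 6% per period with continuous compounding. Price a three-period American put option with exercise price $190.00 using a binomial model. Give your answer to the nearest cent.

Risk-neutral probability p = (e^0.06 − 0.75)/(1.3 − 0.75) = 0.3118/0.5500 = 0.5670
Terminal stock prices: S_uuu = 329.6, S_uud = 190.1, S_udd = 109.7, S_ddd = 63.28
Terminal payoffs (K − S): max(-139.6, 0) = 0, max(-0.125, 0) = 0, max(80.31, 0) = 80.31, max(126.7, 0) = 126.7
Node uu (S = 253.5): continuation = e^(−0.06)·[0.5670·0.0000 + 0.4330·0.0000] = 0.0000; exercise value = 0.0000 ≤ continuation, so V_uu = 0.0000
Node ud (S = 146.2): continuation = e^(−0.06)·[0.5670·0.0000 + 0.4330·80.3125] = 32.7520; exercise value = 43.7500 > continuation, so V_ud = 43.7500 (exercise)
Node dd (S = 84.38): continuation = e^(−0.06)·[0.5670·80.3125 + 0.4330·126.7188] = 94.5603; exercise value = 105.6250 > continuation, so V_dd = 105.6250 (exercise)
Node u (S = 195): continuation = e^(−0.06)·[0.5670·0.0000 + 0.4330·43.7500] = 17.8416; exercise value = 0.0000 ≤ continuation, so V_u = 17.8416
Node d (S = 112.5): continuation = e^(−0.06)·[0.5670·43.7500 + 0.4330·105.6250] = 66.4353; exercise value = 77.5000 > continuation, so V_d = 77.5000 (exercise)
Node 0 (S = 150): continuation = e^(−0.06)·[0.5670·17.8416 + 0.4330·77.5000] = 41.1317; exercise value = 40.0000 ≤ continuation, so V_0 = 41.1317

$41.13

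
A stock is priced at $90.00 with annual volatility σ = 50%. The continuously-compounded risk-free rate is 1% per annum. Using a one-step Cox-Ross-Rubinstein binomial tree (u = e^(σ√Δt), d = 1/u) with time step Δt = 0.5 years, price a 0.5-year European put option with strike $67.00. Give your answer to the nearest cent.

$2.20

CRR parameters: u = e^(σ√Δt) = e^(0.5·√0.5) = 1.4241, d = 1/u = 0.7022
Per-period rate: rΔt = 0.01·0.5 = 0.005, so R = e^0.005 = 1.0050
Risk-neutral probability p = (e^0.005 − 0.7022)/(1.4241 − 0.7022) = 0.3028/0.7219 = 0.4195
Terminal stock prices: S_u = 128.2, S_d = 63.2
Terminal payoffs (K − S): max(-61.17, 0) = 0, max(3.803, 0) = 3.803
Node 0 (S = 90): V_0 = e^(−0.005)·[0.4195·0.0000 + 0.5805·3.8030] = 2.1968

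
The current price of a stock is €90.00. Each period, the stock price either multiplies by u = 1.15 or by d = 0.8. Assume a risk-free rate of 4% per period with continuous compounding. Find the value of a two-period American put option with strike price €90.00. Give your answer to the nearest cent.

Risk-neutral probability p = (e^0.04 − 0.8)/(1.15 − 0.8) = 0.2408/0.3500 = 0.6880
Terminal stock prices: S_uu = 119, S_ud = 82.8, S_dd = 57.6
Terminal payoffs (K − S): max(-29.02, 0) = 0, max(7.2, 0) = 7.2, max(32.4, 0) = 32.4
Node u (S = 103.5): continuation = e^(−0.04)·[0.6880·0.0000 + 0.3120·7.2000] = 2.1581; exercise value = 0.0000 ≤ continuation, so V_u = 2.1581
Node d (S = 72): continuation = e^(−0.04)·[0.6880·7.2000 + 0.3120·32.4000] = 14.4710; exercise value = 18.0000 > continuation, so V_d = 18.0000 (exercise)
Node 0 (S = 90): continuation = e^(−0.04)·[0.6880·2.1581 + 0.3120·18.0000] = 6.8219; exercise value = 0.0000 ≤ continuation, so V_0 = 6.8219

€6.82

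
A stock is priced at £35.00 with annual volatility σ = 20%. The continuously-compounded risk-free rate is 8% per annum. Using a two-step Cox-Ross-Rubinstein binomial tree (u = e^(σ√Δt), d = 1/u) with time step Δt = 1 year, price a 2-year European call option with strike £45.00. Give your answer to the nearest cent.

CRR parameters: u = e^(σ√Δt) = e^(0.2·√1) = 1.2214, d = 1/u = 0.8187
Per-period rate: rΔt = 0.08·1 = 0.08, so R = e^0.08 = 1.0833
Risk-neutral probability p = (e^0.08 − 0.8187)/(1.2214 − 0.8187) = 0.2646/0.4027 = 0.6570
Terminal stock prices: S_uu = 52.21, S_ud = 35, S_dd = 23.46
Terminal payoffs (S − K): max(7.214, 0) = 7.214, max(-10, 0) = 0, max(-21.54, 0) = 0
Node u (S = 42.75): V_u = e^(−0.08)·[0.6570·7.2139 + 0.3430·0.0000] = 4.3751
Node d (S = 28.66): V_d = e^(−0.08)·[0.6570·0.0000 + 0.3430·0.0000] = 0.0000
Node 0 (S = 35): V_0 = e^(−0.08)·[0.6570·4.3751 + 0.3430·0.0000] = 2.6535

£2.65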